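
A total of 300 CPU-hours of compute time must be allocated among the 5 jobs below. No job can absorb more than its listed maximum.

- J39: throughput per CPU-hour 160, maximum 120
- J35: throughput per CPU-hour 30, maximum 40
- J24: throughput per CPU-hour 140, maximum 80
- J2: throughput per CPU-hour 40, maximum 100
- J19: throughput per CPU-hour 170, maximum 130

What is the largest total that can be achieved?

48300

Order the jobs by throughput per CPU-hour: J19 170 > J39 160 > J24 140 > J2 40 > J35 30.
J19: +130 to 130 (cap) → 170 left.
J39 takes 120 to reach its cap of 120 → 50 left.
J24 has room for 80 but only 50 remain, so it gets 50.
Total = 160×120 + 140×50 + 170×130 = 48300.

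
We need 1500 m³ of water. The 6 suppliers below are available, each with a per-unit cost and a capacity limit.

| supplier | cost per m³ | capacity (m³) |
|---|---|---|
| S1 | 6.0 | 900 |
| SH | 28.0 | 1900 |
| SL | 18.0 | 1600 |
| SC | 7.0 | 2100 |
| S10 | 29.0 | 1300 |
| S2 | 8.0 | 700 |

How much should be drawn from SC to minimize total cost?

600

Use suppliers in increasing cost order.
Take 900 from S1 at 6.0 — need 600 more.
Take 600 from SC at 7.0 to finish.
S2, SL, SH, S10: unused.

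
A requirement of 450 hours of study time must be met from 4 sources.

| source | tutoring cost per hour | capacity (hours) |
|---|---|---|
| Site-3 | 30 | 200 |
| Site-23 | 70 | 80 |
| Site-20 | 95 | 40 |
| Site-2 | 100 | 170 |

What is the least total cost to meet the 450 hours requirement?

28400

Cheapest first:
Take 200 from Site-3 at 30 → need 250 more.
Take 80 from Site-23 at 70 → need 170 more.
Site-20 at 95: take all 40 hours → 130 still needed.
Site-2 (100): take the remaining 130 → done.
Cost = 200×30 + 80×70 + 40×95 + 130×100 = 28400.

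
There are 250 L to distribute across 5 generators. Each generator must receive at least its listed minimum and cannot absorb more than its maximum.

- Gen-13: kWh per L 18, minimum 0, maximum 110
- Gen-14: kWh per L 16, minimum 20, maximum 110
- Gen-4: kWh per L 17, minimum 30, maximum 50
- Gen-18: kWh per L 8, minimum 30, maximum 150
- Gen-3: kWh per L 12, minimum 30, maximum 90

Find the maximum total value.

3910

Meeting every minimum uses 0+20+30+30+30 = 110 L, leaving 140.
Rank by kWh per L: Gen-13 18 > Gen-4 17 > Gen-14 16 > Gen-3 12 > Gen-18 8.
Gen-13 takes 110 more to reach its cap of 110 → 30 left.
Gen-4: +20 to 50 (cap) → 10 left.
Gen-14: +10 (room for 90) → 30. Pool exhausted.
Total = 18×110 + 16×30 + 17×50 + 8×30 + 12×30 = 3910.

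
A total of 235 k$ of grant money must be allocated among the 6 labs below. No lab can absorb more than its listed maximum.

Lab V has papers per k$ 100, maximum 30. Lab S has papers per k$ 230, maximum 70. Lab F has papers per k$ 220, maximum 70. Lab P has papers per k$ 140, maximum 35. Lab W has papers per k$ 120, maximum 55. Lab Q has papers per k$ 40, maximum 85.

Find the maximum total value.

43500

Rank by papers per k$: Lab S 230 > Lab F 220 > Lab P 140 > Lab W 120 > Lab V 100 > Lab Q 40.
Lab S: +70 to 70 (cap) → 165 left.
Give Lab F 70 to hit its cap of 70 → 95 left.
Lab P: +35 to 35 (cap) → 60 left.
Lab W takes 55 to reach its cap of 55 → 5 left.
Lab V: +5 (room for 30) → 5. Pool exhausted.
Total = 100×5 + 230×70 + 220×70 + 140×35 + 120×55 = 43500.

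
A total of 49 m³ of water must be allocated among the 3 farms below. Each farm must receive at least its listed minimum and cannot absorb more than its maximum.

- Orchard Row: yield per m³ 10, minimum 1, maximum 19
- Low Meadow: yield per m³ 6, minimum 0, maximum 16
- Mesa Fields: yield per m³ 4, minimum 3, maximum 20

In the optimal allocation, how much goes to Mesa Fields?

14

Meeting every minimum uses 1+0+3 = 4 m³, leaving 45.
Order the farms by yield per m³: Orchard Row 10 > Low Meadow 6 > Mesa Fields 4.
Give Orchard Row 18 more to hit its cap of 19 ; 27 left.
Low Meadow takes 16 more to reach its cap of 16 ; 11 left.
Mesa Fields has room for 17 more but only 11 remain, so it gets 14.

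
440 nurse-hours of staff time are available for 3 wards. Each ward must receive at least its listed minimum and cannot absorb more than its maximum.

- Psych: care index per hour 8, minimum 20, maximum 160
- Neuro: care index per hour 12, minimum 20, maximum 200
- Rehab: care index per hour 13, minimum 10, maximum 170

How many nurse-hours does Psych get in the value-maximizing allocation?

Meeting every minimum uses 20+20+10 = 50 nurse-hours, leaving 390.
Rank by care index per hour: Rehab 13 > Neuro 12 > Psych 8.
Rehab takes 160 more to reach its cap of 170 ; 230 left.
Neuro: +180 to 200 (cap) ; 50 left.
Psych: +50 (room for 140) → 70. Pool exhausted.

70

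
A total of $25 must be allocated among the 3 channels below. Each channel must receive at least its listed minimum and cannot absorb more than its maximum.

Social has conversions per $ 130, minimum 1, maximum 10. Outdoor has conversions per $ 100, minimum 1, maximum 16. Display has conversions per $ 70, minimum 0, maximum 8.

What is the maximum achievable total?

Meeting every minimum uses 1+1+0 = 2 $, leaving 23.
Highest conversions per $ first: Social 130 > Outdoor 100 > Display 70.
Give Social 9 more to hit its cap of 10 → 14 left.
Outdoor: +14 (room for 15) → 15. Pool exhausted.
Total = 130×10 + 100×15 = 2800.

2800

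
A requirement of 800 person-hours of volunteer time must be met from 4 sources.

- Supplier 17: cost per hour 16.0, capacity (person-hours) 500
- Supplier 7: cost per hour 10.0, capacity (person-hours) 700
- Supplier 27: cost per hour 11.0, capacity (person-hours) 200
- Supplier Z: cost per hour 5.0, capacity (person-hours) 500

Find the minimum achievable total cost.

5500

Use sources in increasing cost order.
Take 500 from Supplier Z at 5.0 ; need 300 more.
Take 300 from Supplier 7 at 10.0 to finish.
Supplier 27, Supplier 17: unused.
Cost = 500×5.0 + 300×10.0 = 5500.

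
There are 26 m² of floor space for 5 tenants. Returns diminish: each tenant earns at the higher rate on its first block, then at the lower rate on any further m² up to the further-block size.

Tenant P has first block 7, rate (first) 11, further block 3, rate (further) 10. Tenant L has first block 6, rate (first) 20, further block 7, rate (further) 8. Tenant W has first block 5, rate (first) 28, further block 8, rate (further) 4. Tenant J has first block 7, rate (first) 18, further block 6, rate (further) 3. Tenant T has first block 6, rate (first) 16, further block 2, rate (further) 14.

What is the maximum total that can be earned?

Order all 10 blocks by rate: Tenant W/first 28 > Tenant L/first 20 > Tenant J/first 18 > Tenant T/first 16 > Tenant T/second 14 > Tenant P/first 11 > Tenant P/second 10 > Tenant L/second 8 > Tenant W/second 4 > Tenant J/second 3.
Tenant W/first (28): +5 ; 21 left.
Fill Tenant L first block (6 at 20) ; 15 left.
Tenant J/first (18): +7 ; 8 left.
Tenant T first at 16: fill all 6 ; 2 left.
Tenant T/second (14): +2 ; 0 left.
Total = 28×5 + 20×6 + 18×7 + 16×6 + 14×2 = 510.

510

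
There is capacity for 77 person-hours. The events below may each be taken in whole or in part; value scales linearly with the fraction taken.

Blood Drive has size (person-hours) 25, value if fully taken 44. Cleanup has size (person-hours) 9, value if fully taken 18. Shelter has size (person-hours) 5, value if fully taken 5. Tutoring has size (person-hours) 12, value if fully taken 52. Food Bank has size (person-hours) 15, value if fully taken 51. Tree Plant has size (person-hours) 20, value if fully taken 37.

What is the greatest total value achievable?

Sort by value density: Tutoring 52/12≈4.33, Food Bank 51/15≈3.4, Cleanup 18/9≈2, Tree Plant 37/20≈1.85, Blood Drive 44/25≈1.76, Shelter 5/5≈1.
All 12 person-hours of Tutoring fit (value 52) → 65 remain.
Take all of Food Bank (15 person-hours, value 51) → 50 person-hours left.
Cleanup: take in full, 9 person-hours for value 18 → 41 left.
All 20 person-hours of Tree Plant fit (value 37) → 21 remain.
21 person-hours left: a 21/25 share of Blood Drive gives 44×21/25 = 36.96.
Total value = 194.96.

194.96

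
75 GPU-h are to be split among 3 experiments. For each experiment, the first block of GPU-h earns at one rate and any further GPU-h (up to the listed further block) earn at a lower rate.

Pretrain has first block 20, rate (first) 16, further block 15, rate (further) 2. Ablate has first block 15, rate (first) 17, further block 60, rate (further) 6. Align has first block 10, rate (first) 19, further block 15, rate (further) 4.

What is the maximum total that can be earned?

945

Order all 6 blocks by rate: Align/tier1 19 > Ablate/tier1 17 > Pretrain/tier1 16 > Ablate/tier2 6 > Align/tier2 4 > Pretrain/tier2 2.
Align/tier1 (19): +10 — 65 left.
Fill Ablate tier1 block (15 at 17) — 50 left.
Pretrain/tier1 (16): +20 — 30 left.
Ablate tier2 at 6: only 30 left, fill 30.
Total = 19×10 + 17×15 + 16×20 + 6×30 = 945.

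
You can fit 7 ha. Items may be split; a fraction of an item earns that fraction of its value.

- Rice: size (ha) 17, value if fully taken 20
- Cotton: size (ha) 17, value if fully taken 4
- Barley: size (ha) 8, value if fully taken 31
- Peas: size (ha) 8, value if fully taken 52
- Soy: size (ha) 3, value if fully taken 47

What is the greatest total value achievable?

73

Sort by value density: Soy 47/3≈15.7, Peas 52/8≈6.5, Barley 31/8≈3.88, Rice 20/17≈1.18, Cotton 4/17≈0.235.
All 3 ha of Soy fit (value 47) → 4 remain.
Only 4 ha remain; take 4/8 of Peas for value 52×4/8 = 26.
Total value = 73.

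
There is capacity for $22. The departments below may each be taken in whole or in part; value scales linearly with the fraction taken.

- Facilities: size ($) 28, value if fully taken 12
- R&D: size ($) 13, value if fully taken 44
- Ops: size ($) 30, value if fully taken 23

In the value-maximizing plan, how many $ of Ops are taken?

Best value per unit of size first: R&D 44/13≈3.38, Ops 23/30≈0.767, Facilities 12/28≈0.429.
Take all of R&D (13 $, value 44) ; 9 $ left.
Fill the last 9 $ with part of Ops: 9/30 of it earns 6.9.

9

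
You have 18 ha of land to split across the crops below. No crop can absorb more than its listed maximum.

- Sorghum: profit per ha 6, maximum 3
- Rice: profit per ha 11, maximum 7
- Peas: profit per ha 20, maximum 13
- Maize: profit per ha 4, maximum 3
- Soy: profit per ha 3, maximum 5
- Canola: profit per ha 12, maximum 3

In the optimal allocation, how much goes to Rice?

Order the crops by profit per ha: Peas 20 > Canola 12 > Rice 11 > Sorghum 6 > Maize 4 > Soy 3.
Peas: +13 to 13 (cap) ; 5 left.
Canola: +3 to 3 (cap) ; 2 left.
Rice has room for 7 but only 2 remain, so it gets 2.

2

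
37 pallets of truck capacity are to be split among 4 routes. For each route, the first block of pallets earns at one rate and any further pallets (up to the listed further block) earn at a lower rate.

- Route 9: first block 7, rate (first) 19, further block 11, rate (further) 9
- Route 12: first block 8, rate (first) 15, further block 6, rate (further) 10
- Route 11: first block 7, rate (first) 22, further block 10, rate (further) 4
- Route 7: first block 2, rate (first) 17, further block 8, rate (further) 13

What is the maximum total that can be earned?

595

Rank every tier by rate: Route 11/tier1 22 > Route 9/tier1 19 > Route 7/tier1 17 > Route 12/tier1 15 > Route 7/tier2 13 > Route 12/tier2 10 > Route 9/tier2 9 > Route 11/tier2 4.
Fill Route 11 tier1 block (7 at 22) → 30 left.
Route 9 tier1 at 19: fill all 7 → 23 left.
Route 7/tier1 (17): +2 → 21 left.
Fill Route 12 tier1 block (8 at 15) → 13 left.
Route 7 tier2 at 13: fill all 8 → 5 left.
5 remain; put them into Route 12 tier2 at 10.
Total = 22×7 + 19×7 + 17×2 + 15×8 + 13×8 + 10×5 = 595.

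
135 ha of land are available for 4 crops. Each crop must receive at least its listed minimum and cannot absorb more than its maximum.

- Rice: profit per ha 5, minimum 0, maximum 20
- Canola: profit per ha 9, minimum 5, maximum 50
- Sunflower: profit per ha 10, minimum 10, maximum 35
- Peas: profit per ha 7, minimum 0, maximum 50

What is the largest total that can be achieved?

Meeting every minimum uses 0+5+10+0 = 15 ha, leaving 120.
Highest profit per ha first: Sunflower 10 > Canola 9 > Peas 7 > Rice 5.
Sunflower takes 25 more to reach its cap of 35 → 95 left.
Canola takes 45 more to reach its cap of 50 → 50 left.
Peas takes 50 more to reach its cap of 50 → 0 left.
Total = 9×50 + 10×35 + 7×50 = 1150.

1150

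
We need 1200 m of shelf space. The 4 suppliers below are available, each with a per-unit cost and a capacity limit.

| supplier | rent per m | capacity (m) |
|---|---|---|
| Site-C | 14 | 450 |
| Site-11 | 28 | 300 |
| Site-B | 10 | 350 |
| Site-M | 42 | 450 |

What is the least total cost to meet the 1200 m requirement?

22400

Use suppliers in increasing cost order.
Site-B (10): use full 350 ; 850 m to go.
Take 450 from Site-C at 14 ; need 400 more.
Site-11 (28): use full 300 ; 100 m to go.
Site-M at 42: take 100 of its 450 ; requirement met.
Cost = 350×10 + 450×14 + 300×28 + 100×42 = 22400.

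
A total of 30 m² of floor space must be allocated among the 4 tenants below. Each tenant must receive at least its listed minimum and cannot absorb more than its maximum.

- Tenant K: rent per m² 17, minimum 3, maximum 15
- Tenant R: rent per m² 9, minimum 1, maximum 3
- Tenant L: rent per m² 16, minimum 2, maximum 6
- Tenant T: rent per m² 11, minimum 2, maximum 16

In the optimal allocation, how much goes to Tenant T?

Meeting every minimum uses 3+1+2+2 = 8 m², leaving 22.
Order the tenants by rent per m²: Tenant K 17 > Tenant L 16 > Tenant T 11 > Tenant R 9.
Tenant K: +12 to 15 (cap) → 10 left.
Give Tenant L 4 more to hit its cap of 6 → 6 left.
Only 6 left; Tenant T takes them to reach 8.

8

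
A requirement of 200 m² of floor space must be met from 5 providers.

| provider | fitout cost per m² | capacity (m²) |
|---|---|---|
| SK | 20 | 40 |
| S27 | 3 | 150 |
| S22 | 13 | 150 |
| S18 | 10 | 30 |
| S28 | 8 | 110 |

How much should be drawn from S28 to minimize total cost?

50

Use providers in increasing cost order.
S27 (3): use full 150 — 50 m² to go.
S28 (8): take the remaining 50 — done.
S18, S22, SK: unused.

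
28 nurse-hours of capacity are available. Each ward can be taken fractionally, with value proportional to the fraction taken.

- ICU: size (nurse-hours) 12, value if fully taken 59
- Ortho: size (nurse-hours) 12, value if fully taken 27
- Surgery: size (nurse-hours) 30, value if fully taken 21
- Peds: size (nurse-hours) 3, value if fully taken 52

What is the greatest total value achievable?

138.7

Rank by value-to-size ratio: Peds 52/3≈17.3, ICU 59/12≈4.92, Ortho 27/12≈2.25, Surgery 21/30≈0.7.
Take all of Peds (3 nurse-hours, value 52) — 25 nurse-hours left.
All 12 nurse-hours of ICU fit (value 59) — 13 remain.
Take all of Ortho (12 nurse-hours, value 27) — 1 nurse-hours left.
1 nurse-hours left: a 1/30 share of Surgery gives 21×1/30 = 0.7.
Total value = 138.7.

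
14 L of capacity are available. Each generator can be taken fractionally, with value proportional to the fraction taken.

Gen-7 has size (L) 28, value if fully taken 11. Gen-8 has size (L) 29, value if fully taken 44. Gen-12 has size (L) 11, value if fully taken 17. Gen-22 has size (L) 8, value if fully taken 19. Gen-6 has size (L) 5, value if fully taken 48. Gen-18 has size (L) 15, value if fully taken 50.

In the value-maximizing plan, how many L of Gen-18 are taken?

9

Rank by value-to-size ratio: Gen-6 48/5≈9.6, Gen-18 50/15≈3.33, Gen-22 19/8≈2.38, Gen-12 17/11≈1.55, Gen-8 44/29≈1.52, Gen-7 11/28≈0.393.
All 5 L of Gen-6 fit (value 48) → 9 remain.
Fill the last 9 L with part of Gen-18: 9/15 of it earns 30.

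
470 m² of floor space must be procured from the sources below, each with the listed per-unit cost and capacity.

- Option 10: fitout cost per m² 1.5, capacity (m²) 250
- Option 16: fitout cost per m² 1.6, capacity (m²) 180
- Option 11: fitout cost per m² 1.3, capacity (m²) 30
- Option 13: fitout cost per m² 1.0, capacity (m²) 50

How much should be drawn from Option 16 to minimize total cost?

Use sources in increasing cost order.
Option 13 (1.0): use full 50 — 420 m² to go.
Option 11 at 1.3: take all 30 m² — 390 still needed.
Option 10 (1.5): use full 250 — 140 m² to go.
Take 140 from Option 16 at 1.6 to finish.

140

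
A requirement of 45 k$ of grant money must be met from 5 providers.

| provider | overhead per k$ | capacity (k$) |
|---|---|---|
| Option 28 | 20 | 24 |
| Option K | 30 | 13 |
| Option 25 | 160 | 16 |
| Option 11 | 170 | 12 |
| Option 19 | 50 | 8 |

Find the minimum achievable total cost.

Use providers in increasing cost order.
Option 28 at 20: take all 24 k$ — 21 still needed.
Option K at 30: take all 13 k$ — 8 still needed.
Option 19 at 50: take all 8 k$ — 0 still needed.
Option 25, Option 11: unused.
Cost = 24×20 + 13×30 + 8×50 = 1270.

1270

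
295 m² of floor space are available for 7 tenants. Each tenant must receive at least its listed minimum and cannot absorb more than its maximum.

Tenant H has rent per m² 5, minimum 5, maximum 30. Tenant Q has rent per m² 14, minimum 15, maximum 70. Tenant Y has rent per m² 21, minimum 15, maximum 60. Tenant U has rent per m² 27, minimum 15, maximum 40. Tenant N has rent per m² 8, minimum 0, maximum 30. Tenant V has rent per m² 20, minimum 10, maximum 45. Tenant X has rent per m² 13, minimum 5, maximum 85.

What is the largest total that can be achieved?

5220

Meeting every minimum uses 5+15+15+15+0+10+5 = 65 m², leaving 230.
Rank by rent per m²: Tenant U 27 > Tenant Y 21 > Tenant V 20 > Tenant Q 14 > Tenant X 13 > Tenant N 8 > Tenant H 5.
Tenant U takes 25 more to reach its cap of 40 → 205 left.
Tenant Y: +45 to 60 (cap) → 160 left.
Tenant V takes 35 more to reach its cap of 45 → 125 left.
Give Tenant Q 55 more to hit its cap of 70 → 70 left.
Only 70 left; Tenant X takes them to reach 75.
Total = 5×5 + 14×70 + 21×60 + 27×40 + 20×45 + 13×75 = 5220.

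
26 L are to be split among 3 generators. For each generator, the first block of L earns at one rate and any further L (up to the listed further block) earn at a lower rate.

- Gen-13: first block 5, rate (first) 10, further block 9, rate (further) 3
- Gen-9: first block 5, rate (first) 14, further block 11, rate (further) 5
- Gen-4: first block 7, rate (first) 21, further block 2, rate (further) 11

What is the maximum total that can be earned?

324

Treat each block as its own option and order by rate: Gen-4/tier1 21 > Gen-9/tier1 14 > Gen-4/tier2 11 > Gen-13/tier1 10 > Gen-9/tier2 5 > Gen-13/tier2 3.
Fill Gen-4 tier1 block (7 at 21) → 19 left.
Gen-9/tier1 (14): +5 → 14 left.
Gen-4/tier2 (11): +2 → 12 left.
Gen-13/tier1 (10): +5 → 7 left.
Gen-9/tier2: +7 of 11 at 5; pool empty.
Total = 21×7 + 14×5 + 11×2 + 10×5 + 5×7 = 324.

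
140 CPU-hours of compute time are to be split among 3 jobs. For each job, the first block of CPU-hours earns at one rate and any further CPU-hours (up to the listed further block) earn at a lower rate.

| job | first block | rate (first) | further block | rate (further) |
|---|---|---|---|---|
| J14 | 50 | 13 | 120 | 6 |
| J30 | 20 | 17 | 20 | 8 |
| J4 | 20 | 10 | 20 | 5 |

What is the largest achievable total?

Treat each block as its own option and order by rate: J30/first 17 > J14/first 13 > J4/first 10 > J30/second 8 > J14/second 6 > J4/second 5.
J30/first (17): +20 → 120 left.
Fill J14 first block (50 at 13) → 70 left.
J4 first at 10: fill all 20 → 50 left.
Fill J30 second block (20 at 8) → 30 left.
J14/second: +30 of 120 at 6; pool empty.
Total = 17×20 + 13×50 + 10×20 + 8×20 + 6×30 = 1530.

1530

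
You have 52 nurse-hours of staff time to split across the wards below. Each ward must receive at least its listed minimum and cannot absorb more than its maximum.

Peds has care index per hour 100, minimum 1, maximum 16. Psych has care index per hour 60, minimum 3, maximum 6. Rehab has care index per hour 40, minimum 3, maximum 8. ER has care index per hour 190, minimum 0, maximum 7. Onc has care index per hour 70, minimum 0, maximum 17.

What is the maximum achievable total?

Meeting every minimum uses 1+3+3+0+0 = 7 nurse-hours, leaving 45.
Rank by care index per hour: ER 190 > Peds 100 > Onc 70 > Psych 60 > Rehab 40.
ER takes 7 more to reach its cap of 7 — 38 left.
Give Peds 15 more to hit its cap of 16 — 23 left.
Onc takes 17 more to reach its cap of 17 — 6 left.
Give Psych 3 more to hit its cap of 6 — 3 left.
Rehab: +3 (room for 5) → 6. Pool exhausted.
Total = 100×16 + 60×6 + 40×6 + 190×7 + 70×17 = 4720.

4720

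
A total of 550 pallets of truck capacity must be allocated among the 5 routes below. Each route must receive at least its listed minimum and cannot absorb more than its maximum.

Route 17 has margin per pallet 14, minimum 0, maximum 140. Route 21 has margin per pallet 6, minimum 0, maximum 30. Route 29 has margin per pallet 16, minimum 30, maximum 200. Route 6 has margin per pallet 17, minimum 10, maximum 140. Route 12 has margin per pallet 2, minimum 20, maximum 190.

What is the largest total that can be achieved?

Meeting every minimum uses 0+0+30+10+20 = 60 pallets, leaving 490.
Order the routes by margin per pallet: Route 6 17 > Route 29 16 > Route 17 14 > Route 21 6 > Route 12 2.
Route 6 takes 130 more to reach its cap of 140 — 360 left.
Route 29 takes 170 more to reach its cap of 200 — 190 left.
Give Route 17 140 more to hit its cap of 140 — 50 left.
Route 21 takes 30 more to reach its cap of 30 — 20 left.
Route 12: +20 (room for 170) → 40. Pool exhausted.
Total = 14×140 + 6×30 + 16×200 + 17×140 + 2×40 = 7800.

7800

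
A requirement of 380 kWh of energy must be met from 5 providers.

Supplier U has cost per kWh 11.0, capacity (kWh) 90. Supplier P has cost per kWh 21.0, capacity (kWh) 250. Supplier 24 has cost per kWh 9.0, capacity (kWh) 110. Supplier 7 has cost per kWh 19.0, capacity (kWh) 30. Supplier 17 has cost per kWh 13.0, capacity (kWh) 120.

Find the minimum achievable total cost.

Cheapest first:
Take 110 from Supplier 24 at 9.0 ; need 270 more.
Take 90 from Supplier U at 11.0 ; need 180 more.
Take 120 from Supplier 17 at 13.0 ; need 60 more.
Take 30 from Supplier 7 at 19.0 ; need 30 more.
Take 30 from Supplier P at 21.0 to finish.
Cost = 110×9.0 + 90×11.0 + 120×13.0 + 30×19.0 + 30×21.0 = 4740.

4740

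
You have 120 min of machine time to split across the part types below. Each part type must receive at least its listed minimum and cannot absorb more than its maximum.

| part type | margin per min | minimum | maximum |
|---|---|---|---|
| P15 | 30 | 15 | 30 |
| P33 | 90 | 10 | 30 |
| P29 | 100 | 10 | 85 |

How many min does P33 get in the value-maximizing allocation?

20

Meeting every minimum uses 15+10+10 = 35 min, leaving 85.
Rank by margin per min: P29 100 > P33 90 > P15 30.
P29: +75 to 85 (cap) → 10 left.
P33: +10 (room for 20) → 20. Pool exhausted.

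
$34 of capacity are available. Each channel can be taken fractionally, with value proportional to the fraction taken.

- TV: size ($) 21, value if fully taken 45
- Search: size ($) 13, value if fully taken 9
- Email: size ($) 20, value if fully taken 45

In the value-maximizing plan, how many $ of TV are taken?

Sort by value density: Email 45/20≈2.25, TV 45/21≈2.14, Search 9/13≈0.692.
Email: take in full, 20 $ for value 45 → 14 left.
Only 14 $ remain; take 14/21 of TV for value 45×14/21 = 30.

14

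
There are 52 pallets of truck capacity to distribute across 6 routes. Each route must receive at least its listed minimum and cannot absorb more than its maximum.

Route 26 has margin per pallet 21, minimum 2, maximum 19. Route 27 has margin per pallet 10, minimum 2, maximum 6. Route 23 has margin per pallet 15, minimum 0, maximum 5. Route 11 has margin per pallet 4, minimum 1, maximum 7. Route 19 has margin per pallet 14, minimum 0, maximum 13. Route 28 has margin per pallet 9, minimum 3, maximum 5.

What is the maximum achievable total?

Meeting every minimum uses 2+2+0+1+0+3 = 8 pallets, leaving 44.
Highest margin per pallet first: Route 26 21 > Route 23 15 > Route 19 14 > Route 27 10 > Route 28 9 > Route 11 4.
Route 26 takes 17 more to reach its cap of 19 — 27 left.
Give Route 23 5 more to hit its cap of 5 — 22 left.
Route 19: +13 to 13 (cap) — 9 left.
Route 27: +4 to 6 (cap) — 5 left.
Route 28: +2 to 5 (cap) — 3 left.
Only 3 left; Route 11 takes them to reach 4.
Total = 21×19 + 10×6 + 15×5 + 4×4 + 14×13 + 9×5 = 777.

777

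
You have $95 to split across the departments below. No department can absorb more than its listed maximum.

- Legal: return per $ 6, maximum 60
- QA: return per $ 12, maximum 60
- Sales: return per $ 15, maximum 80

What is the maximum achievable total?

Rank by return per $: Sales 15 > QA 12 > Legal 6.
Give Sales 80 to hit its cap of 80 → 15 left.
QA: +15 (room for 60) → 15. Pool exhausted.
Total = 12×15 + 15×80 = 1380.

1380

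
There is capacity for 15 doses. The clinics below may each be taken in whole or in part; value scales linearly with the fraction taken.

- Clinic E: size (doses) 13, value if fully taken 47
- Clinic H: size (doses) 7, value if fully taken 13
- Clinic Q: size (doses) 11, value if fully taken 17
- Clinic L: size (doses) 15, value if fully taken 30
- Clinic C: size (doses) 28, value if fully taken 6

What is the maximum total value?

Sort by value density: Clinic E 47/13≈3.62, Clinic L 30/15≈2, Clinic H 13/7≈1.86, Clinic Q 17/11≈1.55, Clinic C 6/28≈0.214.
Clinic E: take in full, 13 doses for value 47 ; 2 left.
2 doses left: a 2/15 share of Clinic L gives 30×2/15 = 4.
Total value = 51.

51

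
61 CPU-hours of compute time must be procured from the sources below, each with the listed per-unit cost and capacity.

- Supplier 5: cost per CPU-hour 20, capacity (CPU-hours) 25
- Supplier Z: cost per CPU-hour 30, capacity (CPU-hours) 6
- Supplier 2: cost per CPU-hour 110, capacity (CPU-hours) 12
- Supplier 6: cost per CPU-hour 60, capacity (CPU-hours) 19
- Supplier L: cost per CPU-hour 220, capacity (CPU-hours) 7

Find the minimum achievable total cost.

Fill from the cheapest source first.
Supplier 5 at 20: take all 25 CPU-hours — 36 still needed.
Supplier Z at 30: take all 6 CPU-hours — 30 still needed.
Supplier 6 at 60: take all 19 CPU-hours — 11 still needed.
Supplier 2 (110): take the remaining 11 — done.
Supplier L: unused.
Cost = 25×20 + 6×30 + 19×60 + 11×110 = 3030.

3030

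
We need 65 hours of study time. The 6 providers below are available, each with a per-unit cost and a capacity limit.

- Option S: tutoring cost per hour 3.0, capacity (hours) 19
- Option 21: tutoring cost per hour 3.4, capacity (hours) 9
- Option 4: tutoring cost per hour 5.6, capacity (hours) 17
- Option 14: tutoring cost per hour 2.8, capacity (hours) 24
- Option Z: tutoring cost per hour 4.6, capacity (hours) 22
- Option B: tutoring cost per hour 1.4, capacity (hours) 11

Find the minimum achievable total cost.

179.4

Fill from the cheapest provider first.
Option B (1.4): use full 11 — 54 hours to go.
Option 14 at 2.8: take all 24 hours — 30 still needed.
Take 19 from Option S at 3.0 — need 11 more.
Option 21 (3.4): use full 9 — 2 hours to go.
Take 2 from Option Z at 4.6 to finish.
Option 4: unused.
Cost = 11×1.4 + 24×2.8 + 19×3.0 + 9×3.4 + 2×4.6 = 179.4.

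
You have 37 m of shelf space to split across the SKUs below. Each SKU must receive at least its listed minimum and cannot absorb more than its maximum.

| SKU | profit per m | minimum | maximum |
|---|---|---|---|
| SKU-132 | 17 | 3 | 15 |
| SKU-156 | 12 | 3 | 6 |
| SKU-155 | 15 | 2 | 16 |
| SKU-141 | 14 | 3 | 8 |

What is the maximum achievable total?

Meeting every minimum uses 3+3+2+3 = 11 m, leaving 26.
Order the SKUs by profit per m: SKU-132 17 > SKU-155 15 > SKU-141 14 > SKU-156 12.
Give SKU-132 12 more to hit its cap of 15 ; 14 left.
Give SKU-155 14 more to hit its cap of 16 ; 0 left.
Total = 17×15 + 12×3 + 15×16 + 14×3 = 573.

573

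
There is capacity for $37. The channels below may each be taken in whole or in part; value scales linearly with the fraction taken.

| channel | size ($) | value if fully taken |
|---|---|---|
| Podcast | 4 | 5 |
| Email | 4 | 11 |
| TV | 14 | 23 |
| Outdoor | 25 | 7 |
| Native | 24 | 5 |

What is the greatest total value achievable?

43.2

Best value per unit of size first: Email 11/4≈2.75, TV 23/14≈1.64, Podcast 5/4≈1.25, Outdoor 7/25≈0.28, Native 5/24≈0.208.
Email: take in full, 4 $ for value 11 → 33 left.
Take all of TV (14 $, value 23) → 19 $ left.
All 4 $ of Podcast fit (value 5) → 15 remain.
Only 15 $ remain; take 15/25 of Outdoor for value 7×15/25 = 4.2.
Total value = 43.2.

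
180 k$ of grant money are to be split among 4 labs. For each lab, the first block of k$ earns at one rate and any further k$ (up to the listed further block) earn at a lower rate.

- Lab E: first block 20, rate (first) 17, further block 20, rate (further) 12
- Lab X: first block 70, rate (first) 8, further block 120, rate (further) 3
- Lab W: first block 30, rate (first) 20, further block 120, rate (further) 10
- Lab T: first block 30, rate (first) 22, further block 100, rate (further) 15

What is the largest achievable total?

Order all 8 blocks by rate: Lab T/first 22 > Lab W/first 20 > Lab E/first 17 > Lab T/second 15 > Lab E/second 12 > Lab W/second 10 > Lab X/first 8 > Lab X/second 3.
Lab T/first (22): +30 → 150 left.
Fill Lab W first block (30 at 20) → 120 left.
Lab E/first (17): +20 → 100 left.
Lab T second at 15: fill all 100 → 0 left.
Total = 22×30 + 20×30 + 17×20 + 15×100 = 3100.

3100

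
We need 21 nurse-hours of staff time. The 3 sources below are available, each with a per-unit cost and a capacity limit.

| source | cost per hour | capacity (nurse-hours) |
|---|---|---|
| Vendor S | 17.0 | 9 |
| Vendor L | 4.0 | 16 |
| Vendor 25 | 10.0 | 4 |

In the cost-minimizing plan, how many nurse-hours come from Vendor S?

Use sources in increasing cost order.
Vendor L (4.0): use full 16 — 5 nurse-hours to go.
Vendor 25 (10.0): use full 4 — 1 nurse-hours to go.
Take 1 from Vendor S at 17.0 to finish.

1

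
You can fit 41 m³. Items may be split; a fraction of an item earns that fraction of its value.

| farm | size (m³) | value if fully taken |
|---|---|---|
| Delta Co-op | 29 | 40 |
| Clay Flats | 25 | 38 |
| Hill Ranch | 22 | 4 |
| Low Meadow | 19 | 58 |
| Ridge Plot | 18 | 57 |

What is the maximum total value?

121.08

Best value per unit of size first: Ridge Plot 57/18≈3.17, Low Meadow 58/19≈3.05, Clay Flats 38/25≈1.52, Delta Co-op 40/29≈1.38, Hill Ranch 4/22≈0.182.
Take all of Ridge Plot (18 m³, value 57) ; 23 m³ left.
All 19 m³ of Low Meadow fit (value 58) ; 4 remain.
Fill the last 4 m³ with part of Clay Flats: 4/25 of it earns 6.08.
Total value = 121.08.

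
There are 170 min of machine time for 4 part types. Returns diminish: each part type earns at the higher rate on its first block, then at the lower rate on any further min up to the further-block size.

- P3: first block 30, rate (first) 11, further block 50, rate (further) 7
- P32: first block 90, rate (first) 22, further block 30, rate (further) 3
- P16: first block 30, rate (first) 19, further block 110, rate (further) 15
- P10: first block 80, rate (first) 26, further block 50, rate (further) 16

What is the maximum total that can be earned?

4060

Rank every tier by rate: P10/tier1 26 > P32/tier1 22 > P16/tier1 19 > P10/tier2 16 > P16/tier2 15 > P3/tier1 11 > P3/tier2 7 > P32/tier2 3.
P10 tier1 at 26: fill all 80 ; 90 left.
P32/tier1 (22): +90 ; 0 left.
Total = 26×80 + 22×90 = 4060.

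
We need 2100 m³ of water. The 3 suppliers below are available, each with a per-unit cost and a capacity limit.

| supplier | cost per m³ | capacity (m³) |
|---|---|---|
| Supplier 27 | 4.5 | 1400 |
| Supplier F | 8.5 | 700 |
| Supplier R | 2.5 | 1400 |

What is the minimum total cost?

Use suppliers in increasing cost order.
Take 1400 from Supplier R at 2.5 — need 700 more.
Supplier 27 at 4.5: take 700 of its 1400 — requirement met.
Supplier F: unused.
Cost = 1400×2.5 + 700×4.5 = 6650.

6650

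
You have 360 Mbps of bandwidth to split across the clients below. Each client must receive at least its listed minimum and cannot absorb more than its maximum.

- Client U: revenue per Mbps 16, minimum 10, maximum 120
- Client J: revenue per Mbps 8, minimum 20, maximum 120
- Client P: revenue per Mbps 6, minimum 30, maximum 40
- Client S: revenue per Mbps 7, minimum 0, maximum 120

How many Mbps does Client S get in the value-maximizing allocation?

90

Meeting every minimum uses 10+20+30+0 = 60 Mbps, leaving 300.
Rank by revenue per Mbps: Client U 16 > Client J 8 > Client S 7 > Client P 6.
Give Client U 110 more to hit its cap of 120 ; 190 left.
Give Client J 100 more to hit its cap of 120 ; 90 left.
Client S has room for 120 more but only 90 remain, so it gets 90.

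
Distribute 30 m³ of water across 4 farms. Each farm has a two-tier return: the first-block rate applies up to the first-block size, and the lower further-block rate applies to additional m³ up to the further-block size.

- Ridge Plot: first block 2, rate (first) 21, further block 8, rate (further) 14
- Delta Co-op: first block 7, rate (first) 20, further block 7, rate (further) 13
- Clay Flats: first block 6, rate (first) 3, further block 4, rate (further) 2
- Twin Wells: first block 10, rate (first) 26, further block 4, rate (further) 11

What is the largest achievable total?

Rank every tier by rate: Twin Wells/first 26 > Ridge Plot/first 21 > Delta Co-op/first 20 > Ridge Plot/second 14 > Delta Co-op/second 13 > Twin Wells/second 11 > Clay Flats/first 3 > Clay Flats/second 2.
Fill Twin Wells first block (10 at 26) — 20 left.
Ridge Plot first at 21: fill all 2 — 18 left.
Fill Delta Co-op first block (7 at 20) — 11 left.
Ridge Plot second at 14: fill all 8 — 3 left.
Delta Co-op/second: +3 of 7 at 13; pool empty.
Total = 26×10 + 21×2 + 20×7 + 14×8 + 13×3 = 593.

593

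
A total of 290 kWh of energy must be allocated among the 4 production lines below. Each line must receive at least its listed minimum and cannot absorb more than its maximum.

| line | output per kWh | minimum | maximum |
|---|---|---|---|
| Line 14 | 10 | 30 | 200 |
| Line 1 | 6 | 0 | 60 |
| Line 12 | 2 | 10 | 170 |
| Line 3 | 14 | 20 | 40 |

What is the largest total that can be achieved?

2820

Meeting every minimum uses 30+0+10+20 = 60 kWh, leaving 230.
Order the production lines by output per kWh: Line 3 14 > Line 14 10 > Line 1 6 > Line 12 2.
Give Line 3 20 more to hit its cap of 40 ; 210 left.
Line 14: +170 to 200 (cap) ; 40 left.
Only 40 left; Line 1 takes them to reach 40.
Total = 10×200 + 6×40 + 2×10 + 14×40 = 2820.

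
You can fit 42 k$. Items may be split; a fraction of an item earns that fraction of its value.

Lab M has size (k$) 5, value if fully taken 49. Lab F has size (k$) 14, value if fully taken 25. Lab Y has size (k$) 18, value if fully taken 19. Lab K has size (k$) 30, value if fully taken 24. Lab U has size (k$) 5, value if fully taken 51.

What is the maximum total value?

144

Sort by value density: Lab U 51/5≈10.2, Lab M 49/5≈9.8, Lab F 25/14≈1.79, Lab Y 19/18≈1.06, Lab K 24/30≈0.8.
All 5 k$ of Lab U fit (value 51) → 37 remain.
Take all of Lab M (5 k$, value 49) → 32 k$ left.
All 14 k$ of Lab F fit (value 25) → 18 remain.
Take all of Lab Y (18 k$, value 19) → 0 k$ left.
Total value = 144.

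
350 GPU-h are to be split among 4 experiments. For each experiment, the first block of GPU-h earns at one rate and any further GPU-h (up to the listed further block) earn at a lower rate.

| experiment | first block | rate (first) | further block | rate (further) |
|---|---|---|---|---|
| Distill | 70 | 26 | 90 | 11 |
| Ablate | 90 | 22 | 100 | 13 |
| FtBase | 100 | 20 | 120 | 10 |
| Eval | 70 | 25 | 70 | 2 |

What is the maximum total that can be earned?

7810

Treat each block as its own option and order by rate: Distill/T1 26 > Eval/T1 25 > Ablate/T1 22 > FtBase/T1 20 > Ablate/T2 13 > Distill/T2 11 > FtBase/T2 10 > Eval/T2 2.
Distill T1 at 26: fill all 70 → 280 left.
Eval/T1 (25): +70 → 210 left.
Ablate T1 at 22: fill all 90 → 120 left.
FtBase T1 at 20: fill all 100 → 20 left.
20 remain; put them into Ablate T2 at 13.
Total = 26×70 + 25×70 + 22×90 + 20×100 + 13×20 = 7810.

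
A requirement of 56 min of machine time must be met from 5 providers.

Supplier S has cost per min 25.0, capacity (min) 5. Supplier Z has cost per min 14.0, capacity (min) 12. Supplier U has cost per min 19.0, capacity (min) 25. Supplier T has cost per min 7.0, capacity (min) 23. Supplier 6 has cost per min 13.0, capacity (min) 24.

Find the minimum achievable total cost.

Cheapest first:
Supplier T at 7.0: take all 23 min → 33 still needed.
Supplier 6 (13.0): use full 24 → 9 min to go.
Supplier Z at 14.0: take 9 of its 12 → requirement met.
Supplier U, Supplier S: unused.
Cost = 23×7.0 + 24×13.0 + 9×14.0 = 599.

599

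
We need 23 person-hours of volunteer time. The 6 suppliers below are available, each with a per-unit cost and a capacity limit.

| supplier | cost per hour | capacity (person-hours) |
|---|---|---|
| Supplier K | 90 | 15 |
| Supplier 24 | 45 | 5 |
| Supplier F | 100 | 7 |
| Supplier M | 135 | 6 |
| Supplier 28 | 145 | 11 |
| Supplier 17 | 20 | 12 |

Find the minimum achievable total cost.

Use suppliers in increasing cost order.
Supplier 17 at 20: take all 12 person-hours → 11 still needed.
Supplier 24 (45): use full 5 → 6 person-hours to go.
Supplier K at 90: take 6 of its 15 → requirement met.
Supplier F, Supplier M, Supplier 28: unused.
Cost = 12×20 + 5×45 + 6×90 = 1005.

1005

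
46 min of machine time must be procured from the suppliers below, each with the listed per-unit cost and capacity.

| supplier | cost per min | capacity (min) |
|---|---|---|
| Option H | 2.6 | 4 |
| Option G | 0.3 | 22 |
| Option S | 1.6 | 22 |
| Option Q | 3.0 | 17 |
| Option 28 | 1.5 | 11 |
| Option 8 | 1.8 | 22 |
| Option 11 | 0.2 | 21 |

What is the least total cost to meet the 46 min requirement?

Cheapest first:
Option 11 (0.2): use full 21 — 25 min to go.
Take 22 from Option G at 0.3 — need 3 more.
Option 28 at 1.5: take 3 of its 11 — requirement met.
Option S, Option 8, Option H, Option Q: unused.
Cost = 21×0.2 + 22×0.3 + 3×1.5 = 15.3.

15.3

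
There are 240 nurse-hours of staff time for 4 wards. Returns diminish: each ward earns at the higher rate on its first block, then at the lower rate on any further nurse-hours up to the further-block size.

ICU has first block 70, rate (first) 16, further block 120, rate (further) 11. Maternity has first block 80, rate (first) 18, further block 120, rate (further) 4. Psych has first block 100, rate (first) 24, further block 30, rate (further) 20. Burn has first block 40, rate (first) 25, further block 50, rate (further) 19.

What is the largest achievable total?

5310

Treat each block as its own option and order by rate: Burn/tier1 25 > Psych/tier1 24 > Psych/tier2 20 > Burn/tier2 19 > Maternity/tier1 18 > ICU/tier1 16 > ICU/tier2 11 > Maternity/tier2 4.
Fill Burn tier1 block (40 at 25) — 200 left.
Psych tier1 at 24: fill all 100 — 100 left.
Fill Psych tier2 block (30 at 20) — 70 left.
Burn/tier2 (19): +50 — 20 left.
Maternity tier1 at 18: only 20 left, fill 20.
Total = 25×40 + 24×100 + 20×30 + 19×50 + 18×20 = 5310.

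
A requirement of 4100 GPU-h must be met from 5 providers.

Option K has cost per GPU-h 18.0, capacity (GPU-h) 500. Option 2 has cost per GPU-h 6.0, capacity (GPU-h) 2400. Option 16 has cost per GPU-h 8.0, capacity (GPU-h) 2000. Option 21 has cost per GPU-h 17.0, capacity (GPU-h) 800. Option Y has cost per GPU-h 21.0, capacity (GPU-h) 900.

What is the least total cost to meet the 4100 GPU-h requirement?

Fill from the cheapest provider first.
Take 2400 from Option 2 at 6.0 ; need 1700 more.
Option 16 (8.0): take the remaining 1700 ; done.
Option 21, Option K, Option Y: unused.
Cost = 2400×6.0 + 1700×8.0 = 28000.

28000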